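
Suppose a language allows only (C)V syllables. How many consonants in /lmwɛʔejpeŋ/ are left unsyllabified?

Syllabifying with onset maximization leaves /l/, /m/, /j/, /ŋ/ stranded (no codas are permitted; onsets are limited to one consonant).

4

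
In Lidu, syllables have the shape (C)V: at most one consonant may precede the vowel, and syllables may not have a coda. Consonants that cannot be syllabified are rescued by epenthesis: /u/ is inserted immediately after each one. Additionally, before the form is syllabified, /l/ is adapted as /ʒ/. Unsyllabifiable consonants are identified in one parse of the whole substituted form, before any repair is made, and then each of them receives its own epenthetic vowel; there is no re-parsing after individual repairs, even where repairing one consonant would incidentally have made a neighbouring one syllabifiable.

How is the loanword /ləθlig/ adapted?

ʒəθuʒigu

Substitution: /l/ → /ʒ/, giving /ʒəθʒig/.
The consonants /θ/, /g/ cannot be parsed into a legal (C)V syllable (no codas are permitted; onsets are limited to one consonant).
Each unlicensed consonant becomes the onset of a new syllable: /θ/ → /θu/, /g/ → /gu/.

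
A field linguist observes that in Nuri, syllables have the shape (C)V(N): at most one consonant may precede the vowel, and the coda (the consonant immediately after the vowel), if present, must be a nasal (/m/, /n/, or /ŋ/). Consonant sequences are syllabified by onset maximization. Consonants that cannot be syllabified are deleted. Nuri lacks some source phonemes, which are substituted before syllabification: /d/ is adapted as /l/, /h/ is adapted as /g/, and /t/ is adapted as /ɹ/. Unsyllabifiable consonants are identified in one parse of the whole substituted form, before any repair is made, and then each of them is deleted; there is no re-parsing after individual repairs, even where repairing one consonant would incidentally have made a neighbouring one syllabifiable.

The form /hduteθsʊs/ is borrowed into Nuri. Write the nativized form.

Substitution: /h/ → /g/, /d/ → /l/, /t/ → /ɹ/, giving /gluɹeθsʊs/.
The consonants /g/, /θ/, /s/ cannot be parsed into a legal (C)V(N) syllable (only a nasal (/m/, /n/, or /ŋ/) is licensed in coda position; onsets are limited to one consonant).
Deletion applies to /g/, /θ/, /s/.

luɹesʊ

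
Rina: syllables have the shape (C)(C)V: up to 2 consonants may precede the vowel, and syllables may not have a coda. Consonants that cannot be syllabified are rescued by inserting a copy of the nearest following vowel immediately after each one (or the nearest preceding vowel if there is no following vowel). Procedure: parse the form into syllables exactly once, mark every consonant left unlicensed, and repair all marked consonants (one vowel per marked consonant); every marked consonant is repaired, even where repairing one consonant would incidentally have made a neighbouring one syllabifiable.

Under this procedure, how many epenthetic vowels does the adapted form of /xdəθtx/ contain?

3

The unsyllabifiable consonants are /θ/, /t/, /x/; each receives one epenthetic vowel.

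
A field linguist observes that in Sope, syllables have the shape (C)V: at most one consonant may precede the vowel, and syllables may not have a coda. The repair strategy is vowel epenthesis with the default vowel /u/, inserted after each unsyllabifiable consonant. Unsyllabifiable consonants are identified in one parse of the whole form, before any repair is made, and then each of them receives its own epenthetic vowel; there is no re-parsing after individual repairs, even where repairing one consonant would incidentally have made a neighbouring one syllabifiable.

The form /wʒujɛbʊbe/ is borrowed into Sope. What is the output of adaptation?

The consonants /w/ cannot be parsed into a legal (C)V syllable (no codas are permitted; onsets are limited to one consonant).
Inserting the epenthetic vowel yields /w/ → /wu/.

wuʒujɛbʊbe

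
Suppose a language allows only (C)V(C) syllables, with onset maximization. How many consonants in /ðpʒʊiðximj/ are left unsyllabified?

3

The consonants /ð/, /p/, /j/ cannot be parsed into a legal (C)V(C) syllable (at most one coda consonant is licensed; onsets are limited to one consonant).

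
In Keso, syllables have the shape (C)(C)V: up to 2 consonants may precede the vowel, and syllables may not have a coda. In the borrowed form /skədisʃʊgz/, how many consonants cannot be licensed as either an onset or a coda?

2

Syllabifying with onset maximization leaves /g/, /z/ stranded (no codas are permitted; onsets may contain at most 2 consonants).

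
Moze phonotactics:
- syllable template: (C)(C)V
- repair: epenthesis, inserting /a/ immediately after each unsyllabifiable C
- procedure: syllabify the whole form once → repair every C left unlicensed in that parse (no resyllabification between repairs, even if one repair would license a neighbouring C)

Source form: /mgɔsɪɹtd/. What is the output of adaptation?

Syllabifying with onset maximization leaves /ɹ/, /t/, /d/ stranded (no codas are permitted; onsets may contain at most 2 consonants).
Inserting the epenthetic vowel yields /ɹ/ → /ɹa/, /t/ → /ta/, /d/ → /da/.

mgɔsɪɹatada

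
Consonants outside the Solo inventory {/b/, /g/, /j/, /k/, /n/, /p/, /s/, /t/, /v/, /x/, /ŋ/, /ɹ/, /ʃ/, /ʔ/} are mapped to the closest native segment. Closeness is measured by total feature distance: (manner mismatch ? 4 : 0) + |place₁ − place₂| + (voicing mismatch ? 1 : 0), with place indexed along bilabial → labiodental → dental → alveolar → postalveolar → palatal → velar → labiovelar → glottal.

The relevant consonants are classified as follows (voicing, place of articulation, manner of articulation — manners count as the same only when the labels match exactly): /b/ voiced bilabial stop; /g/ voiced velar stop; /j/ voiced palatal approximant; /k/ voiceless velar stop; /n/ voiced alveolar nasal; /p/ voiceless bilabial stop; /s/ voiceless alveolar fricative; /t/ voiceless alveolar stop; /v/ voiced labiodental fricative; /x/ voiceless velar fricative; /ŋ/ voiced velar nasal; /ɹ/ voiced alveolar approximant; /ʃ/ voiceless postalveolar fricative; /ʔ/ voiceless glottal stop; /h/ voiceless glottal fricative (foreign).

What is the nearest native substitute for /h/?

/x/ is closest: same manner (fricative), place distance 2 (glottal→velar), same voicing; total 2. Next closest is /ʃ/ at distance 4.

x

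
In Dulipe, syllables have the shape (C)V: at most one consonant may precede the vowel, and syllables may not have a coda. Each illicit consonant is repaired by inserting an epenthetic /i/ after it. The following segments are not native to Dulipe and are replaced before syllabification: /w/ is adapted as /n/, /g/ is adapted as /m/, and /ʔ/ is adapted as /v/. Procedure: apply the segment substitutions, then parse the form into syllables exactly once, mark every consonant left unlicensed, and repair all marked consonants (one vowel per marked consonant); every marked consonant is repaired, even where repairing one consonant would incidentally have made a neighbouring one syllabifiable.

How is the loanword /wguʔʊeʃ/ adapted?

nimuvʊeʃi

Substitution: /w/ → /n/, /g/ → /m/, /ʔ/ → /v/, giving /nmuvʊeʃ/.
Under (C)V, the unsyllabifiable consonants are /n/, /ʃ/ (no codas are permitted; onsets are limited to one consonant).
Each unlicensed consonant becomes the onset of a new syllable: /n/ → /ni/, /ʃ/ → /ʃi/.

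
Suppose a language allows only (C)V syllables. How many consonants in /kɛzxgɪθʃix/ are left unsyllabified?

Syllabifying with onset maximization leaves /z/, /x/, /θ/, /x/ stranded (no codas are permitted; onsets are limited to one consonant).

4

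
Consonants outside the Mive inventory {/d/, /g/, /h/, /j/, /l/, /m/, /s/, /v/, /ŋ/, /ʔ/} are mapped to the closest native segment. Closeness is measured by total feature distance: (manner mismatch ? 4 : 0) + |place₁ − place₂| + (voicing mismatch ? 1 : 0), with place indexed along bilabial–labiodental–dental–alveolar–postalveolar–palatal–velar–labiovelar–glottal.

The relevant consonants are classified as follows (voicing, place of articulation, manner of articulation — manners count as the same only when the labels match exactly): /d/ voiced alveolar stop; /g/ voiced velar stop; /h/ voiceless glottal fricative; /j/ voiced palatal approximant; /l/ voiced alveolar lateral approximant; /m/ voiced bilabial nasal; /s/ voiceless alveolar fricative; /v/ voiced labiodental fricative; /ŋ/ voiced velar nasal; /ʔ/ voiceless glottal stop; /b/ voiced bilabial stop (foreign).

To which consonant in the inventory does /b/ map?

d

/d/ is closest: same manner (stop), place distance 3 (bilabial→alveolar), same voicing; total 3. Next closest is /m/ at distance 4.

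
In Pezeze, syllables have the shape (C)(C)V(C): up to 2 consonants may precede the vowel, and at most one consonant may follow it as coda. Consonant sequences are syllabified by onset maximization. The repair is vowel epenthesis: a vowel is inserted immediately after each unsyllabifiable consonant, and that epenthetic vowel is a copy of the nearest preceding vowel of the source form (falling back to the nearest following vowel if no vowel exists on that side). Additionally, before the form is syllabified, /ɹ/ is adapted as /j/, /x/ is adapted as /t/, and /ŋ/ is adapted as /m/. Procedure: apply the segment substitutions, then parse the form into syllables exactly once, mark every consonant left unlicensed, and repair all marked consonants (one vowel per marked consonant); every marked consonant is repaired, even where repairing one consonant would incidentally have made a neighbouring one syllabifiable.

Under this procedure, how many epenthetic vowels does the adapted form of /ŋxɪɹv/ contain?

1

After substitution the input is /mtɪjv/.
The unsyllabifiable consonants are /v/; each receives one epenthetic vowel.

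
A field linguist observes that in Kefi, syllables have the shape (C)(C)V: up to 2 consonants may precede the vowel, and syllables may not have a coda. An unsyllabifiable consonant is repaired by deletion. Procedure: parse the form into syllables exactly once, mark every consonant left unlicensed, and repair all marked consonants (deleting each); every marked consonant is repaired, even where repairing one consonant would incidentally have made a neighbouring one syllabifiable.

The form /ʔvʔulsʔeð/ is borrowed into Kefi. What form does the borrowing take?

Syllabifying with onset maximization leaves /ʔ/, /l/, /ð/ stranded (no codas are permitted; onsets may contain at most 2 consonants).
Each unlicensed consonant is deleted: /ʔ/, /l/, /ð/.

vʔusʔe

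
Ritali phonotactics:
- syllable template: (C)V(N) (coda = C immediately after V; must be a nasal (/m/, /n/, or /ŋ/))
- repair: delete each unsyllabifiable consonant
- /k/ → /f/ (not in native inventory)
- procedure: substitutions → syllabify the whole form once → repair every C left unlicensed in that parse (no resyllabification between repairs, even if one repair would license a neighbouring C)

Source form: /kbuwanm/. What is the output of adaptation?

buwan

Substitution: /k/ → /f/, giving /fbuwanm/.
Syllabifying with onset maximization leaves /f/, /m/ stranded (only a nasal (/m/, /n/, or /ŋ/) is licensed in coda position; onsets are limited to one consonant).
Each unlicensed consonant is deleted: /f/, /m/.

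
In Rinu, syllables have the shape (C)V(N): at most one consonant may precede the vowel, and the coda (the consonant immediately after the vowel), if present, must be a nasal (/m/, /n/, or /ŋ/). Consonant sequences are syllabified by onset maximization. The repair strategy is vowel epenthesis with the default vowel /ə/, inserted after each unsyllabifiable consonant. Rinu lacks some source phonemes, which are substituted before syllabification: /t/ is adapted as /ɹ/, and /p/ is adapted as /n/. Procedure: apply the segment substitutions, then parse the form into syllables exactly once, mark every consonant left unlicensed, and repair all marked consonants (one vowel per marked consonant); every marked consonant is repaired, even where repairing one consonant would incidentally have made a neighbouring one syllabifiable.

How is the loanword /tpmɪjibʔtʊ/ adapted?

ɹənəmɪjibəʔəɹʊ

Substitution: /t/ → /ɹ/, /p/ → /n/, giving /ɹnmɪjibʔɹʊ/.
The consonants /ɹ/, /n/, /b/, /ʔ/ cannot be parsed into a legal (C)V(N) syllable (only a nasal (/m/, /n/, or /ŋ/) is licensed in coda position; onsets are limited to one consonant).
Inserting the epenthetic vowel yields /ɹ/ → /ɹə/, /n/ → /nə/, /b/ → /bə/, /ʔ/ → /ʔə/.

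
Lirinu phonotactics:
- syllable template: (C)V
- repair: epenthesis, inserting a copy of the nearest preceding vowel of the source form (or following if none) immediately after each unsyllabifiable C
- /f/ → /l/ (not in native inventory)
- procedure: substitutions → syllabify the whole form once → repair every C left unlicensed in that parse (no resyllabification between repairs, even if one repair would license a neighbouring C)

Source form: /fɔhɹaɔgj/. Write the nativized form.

lɔhɔɹaɔgɔjɔ

Substitution: /f/ → /l/, giving /lɔhɹaɔgj/.
Under (C)V, the unsyllabifiable consonants are /h/, /g/, /j/ (no codas are permitted; onsets are limited to one consonant).
Inserting the epenthetic vowel yields /h/ → /hɔ/, /g/ → /gɔ/, /j/ → /jɔ/.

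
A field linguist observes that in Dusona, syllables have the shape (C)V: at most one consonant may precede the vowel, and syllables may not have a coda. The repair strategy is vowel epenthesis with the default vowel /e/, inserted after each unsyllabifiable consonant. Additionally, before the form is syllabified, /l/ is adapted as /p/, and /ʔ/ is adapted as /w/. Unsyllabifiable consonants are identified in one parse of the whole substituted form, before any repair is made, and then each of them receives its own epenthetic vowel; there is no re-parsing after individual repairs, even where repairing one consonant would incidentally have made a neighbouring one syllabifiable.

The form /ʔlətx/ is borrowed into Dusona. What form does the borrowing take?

wepətexe

Substitution: /ʔ/ → /w/, /l/ → /p/, giving /wpətx/.
The consonants /w/, /t/, /x/ cannot be parsed into a legal (C)V syllable (no codas are permitted; onsets are limited to one consonant).
Each unlicensed consonant becomes the onset of a new syllable: /w/ → /we/, /t/ → /te/, /x/ → /xe/.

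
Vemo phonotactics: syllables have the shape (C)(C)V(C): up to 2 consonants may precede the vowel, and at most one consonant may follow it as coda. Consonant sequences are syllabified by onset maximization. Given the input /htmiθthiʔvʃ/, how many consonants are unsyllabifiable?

Under (C)(C)V(C), the unsyllabifiable consonants are /h/, /v/, /ʃ/ (at most one coda consonant is licensed; onsets may contain at most 2 consonants).

3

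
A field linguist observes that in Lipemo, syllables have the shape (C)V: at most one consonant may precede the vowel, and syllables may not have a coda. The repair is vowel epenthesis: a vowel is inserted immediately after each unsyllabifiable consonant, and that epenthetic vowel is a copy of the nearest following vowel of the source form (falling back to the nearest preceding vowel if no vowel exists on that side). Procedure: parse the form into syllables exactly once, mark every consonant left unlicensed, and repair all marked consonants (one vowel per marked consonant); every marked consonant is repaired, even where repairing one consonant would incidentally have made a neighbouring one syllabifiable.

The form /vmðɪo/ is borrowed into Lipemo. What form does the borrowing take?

vɪmɪðɪo

Under (C)V, the unsyllabifiable consonants are /v/, /m/ (no codas are permitted; onsets are limited to one consonant).
Inserting the epenthetic vowel yields /v/ → /vɪ/, /m/ → /mɪ/.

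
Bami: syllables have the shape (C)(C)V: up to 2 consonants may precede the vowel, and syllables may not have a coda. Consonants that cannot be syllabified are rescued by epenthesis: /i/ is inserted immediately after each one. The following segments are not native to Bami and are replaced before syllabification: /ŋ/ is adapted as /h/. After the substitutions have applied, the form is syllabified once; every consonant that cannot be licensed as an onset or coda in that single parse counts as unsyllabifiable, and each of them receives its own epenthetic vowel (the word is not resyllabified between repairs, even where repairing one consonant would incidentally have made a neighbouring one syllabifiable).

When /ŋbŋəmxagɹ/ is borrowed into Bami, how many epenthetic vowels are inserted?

After substitution the input is /hbhəmxagɹ/.
The unsyllabifiable consonants are /h/, /g/, /ɹ/; each receives one epenthetic vowel.

3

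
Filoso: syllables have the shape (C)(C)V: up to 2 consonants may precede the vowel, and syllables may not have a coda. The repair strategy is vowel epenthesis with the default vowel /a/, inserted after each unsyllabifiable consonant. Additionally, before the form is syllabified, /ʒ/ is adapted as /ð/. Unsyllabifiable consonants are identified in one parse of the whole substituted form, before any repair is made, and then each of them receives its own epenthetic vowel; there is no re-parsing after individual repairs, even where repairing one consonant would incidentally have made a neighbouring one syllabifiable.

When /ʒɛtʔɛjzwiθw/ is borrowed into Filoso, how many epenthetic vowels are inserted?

After substitution the input is /ðɛtʔɛjzwiθw/.
The unsyllabifiable consonants are /j/, /θ/, /w/; each receives one epenthetic vowel.

3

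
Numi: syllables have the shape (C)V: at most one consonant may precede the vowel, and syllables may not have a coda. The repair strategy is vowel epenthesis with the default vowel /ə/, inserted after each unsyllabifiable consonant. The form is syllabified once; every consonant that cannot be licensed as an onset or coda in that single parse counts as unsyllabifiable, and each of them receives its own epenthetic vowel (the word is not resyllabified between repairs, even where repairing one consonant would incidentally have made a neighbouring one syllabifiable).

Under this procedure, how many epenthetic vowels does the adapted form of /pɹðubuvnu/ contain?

3

The unsyllabifiable consonants are /p/, /ɹ/, /v/; each receives one epenthetic vowel.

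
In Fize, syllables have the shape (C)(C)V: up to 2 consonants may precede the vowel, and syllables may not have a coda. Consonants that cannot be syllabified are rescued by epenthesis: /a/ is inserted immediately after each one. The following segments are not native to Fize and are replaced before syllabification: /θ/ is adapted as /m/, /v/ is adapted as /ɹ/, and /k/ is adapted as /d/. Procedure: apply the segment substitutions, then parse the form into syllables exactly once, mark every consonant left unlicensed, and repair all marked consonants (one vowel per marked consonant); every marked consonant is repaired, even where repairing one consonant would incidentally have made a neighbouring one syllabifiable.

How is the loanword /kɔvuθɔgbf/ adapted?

Substitution: /k/ → /d/, /v/ → /ɹ/, /θ/ → /m/, giving /dɔɹumɔgbf/.
The consonants /g/, /b/, /f/ cannot be parsed into a legal (C)(C)V syllable (no codas are permitted; onsets may contain at most 2 consonants).
Inserting the epenthetic vowel yields /g/ → /ga/, /b/ → /ba/, /f/ → /fa/.

dɔɹumɔgabafa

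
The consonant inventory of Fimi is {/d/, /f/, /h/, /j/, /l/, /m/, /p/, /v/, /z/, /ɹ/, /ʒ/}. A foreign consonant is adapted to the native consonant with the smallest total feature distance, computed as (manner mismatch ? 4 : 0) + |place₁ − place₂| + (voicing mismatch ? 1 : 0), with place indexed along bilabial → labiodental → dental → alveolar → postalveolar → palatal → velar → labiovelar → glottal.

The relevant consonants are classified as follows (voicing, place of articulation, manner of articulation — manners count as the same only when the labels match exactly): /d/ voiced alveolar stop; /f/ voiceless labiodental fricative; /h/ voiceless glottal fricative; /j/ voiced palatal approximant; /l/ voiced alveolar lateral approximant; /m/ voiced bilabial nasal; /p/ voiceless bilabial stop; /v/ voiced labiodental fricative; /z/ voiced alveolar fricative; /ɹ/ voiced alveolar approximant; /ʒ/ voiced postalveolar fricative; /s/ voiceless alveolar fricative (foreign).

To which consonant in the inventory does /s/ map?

/z/ is closest: same manner (fricative), place distance 0 (alveolar→alveolar), voicing differs (+1); total 1. Next closest is /f/ at distance 2.

z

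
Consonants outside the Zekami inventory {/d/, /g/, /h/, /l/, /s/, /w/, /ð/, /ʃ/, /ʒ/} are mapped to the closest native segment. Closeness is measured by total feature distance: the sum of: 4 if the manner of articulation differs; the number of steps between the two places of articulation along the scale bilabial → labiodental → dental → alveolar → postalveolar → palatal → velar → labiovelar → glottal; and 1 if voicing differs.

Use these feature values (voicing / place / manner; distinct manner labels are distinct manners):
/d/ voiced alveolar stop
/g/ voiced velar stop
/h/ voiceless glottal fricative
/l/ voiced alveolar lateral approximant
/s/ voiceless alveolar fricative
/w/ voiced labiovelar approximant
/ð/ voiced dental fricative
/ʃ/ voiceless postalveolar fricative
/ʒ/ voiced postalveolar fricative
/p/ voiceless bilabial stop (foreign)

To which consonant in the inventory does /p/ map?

/d/ is closest: same manner (stop), place distance 3 (bilabial→alveolar), voicing differs (+1); total 4. Next closest is /g/ at distance 7.

d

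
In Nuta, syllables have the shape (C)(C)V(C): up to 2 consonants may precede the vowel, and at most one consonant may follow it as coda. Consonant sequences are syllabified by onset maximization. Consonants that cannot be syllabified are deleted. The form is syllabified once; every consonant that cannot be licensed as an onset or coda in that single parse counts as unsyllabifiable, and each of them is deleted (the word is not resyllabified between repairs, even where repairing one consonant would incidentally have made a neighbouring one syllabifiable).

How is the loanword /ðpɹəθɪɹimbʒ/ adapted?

Under (C)(C)V(C), the unsyllabifiable consonants are /ð/, /b/, /ʒ/ (at most one coda consonant is licensed; onsets may contain at most 2 consonants).
Deletion applies to /ð/, /b/, /ʒ/.

pɹəθɪɹim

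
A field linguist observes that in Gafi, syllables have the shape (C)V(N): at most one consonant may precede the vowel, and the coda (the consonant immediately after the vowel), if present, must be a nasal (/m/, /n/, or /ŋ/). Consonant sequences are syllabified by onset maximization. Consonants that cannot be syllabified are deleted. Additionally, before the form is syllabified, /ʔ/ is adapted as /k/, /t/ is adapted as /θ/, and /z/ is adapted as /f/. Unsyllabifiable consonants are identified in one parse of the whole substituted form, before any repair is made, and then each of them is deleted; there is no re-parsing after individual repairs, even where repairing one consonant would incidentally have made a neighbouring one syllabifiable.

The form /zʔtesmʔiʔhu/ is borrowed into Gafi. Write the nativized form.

θekihu

Substitution: /z/ → /f/, /ʔ/ → /k/, /t/ → /θ/, giving /fkθesmkikhu/.
Under (C)V(N), the unsyllabifiable consonants are /f/, /k/, /s/, /m/, /k/ (only a nasal (/m/, /n/, or /ŋ/) is licensed in coda position; onsets are limited to one consonant).
Deletion applies to /f/, /k/, /s/, /m/, /k/.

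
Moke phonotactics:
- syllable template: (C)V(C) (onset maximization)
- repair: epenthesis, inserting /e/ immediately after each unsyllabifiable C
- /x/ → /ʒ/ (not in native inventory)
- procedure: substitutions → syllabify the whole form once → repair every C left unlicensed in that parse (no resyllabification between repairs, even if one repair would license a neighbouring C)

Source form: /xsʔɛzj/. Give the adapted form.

ʒeseʔɛzje

Substitution: /x/ → /ʒ/, giving /ʒsʔɛzj/.
Syllabifying with onset maximization leaves /ʒ/, /s/, /j/ stranded (at most one coda consonant is licensed; onsets are limited to one consonant).
Inserting the epenthetic vowel yields /ʒ/ → /ʒe/, /s/ → /se/, /j/ → /je/.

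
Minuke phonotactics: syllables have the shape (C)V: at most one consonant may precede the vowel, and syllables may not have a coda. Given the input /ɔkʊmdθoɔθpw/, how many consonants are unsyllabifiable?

The consonants /m/, /d/, /θ/, /p/, /w/ cannot be parsed into a legal (C)V syllable (no codas are permitted; onsets are limited to one consonant).

5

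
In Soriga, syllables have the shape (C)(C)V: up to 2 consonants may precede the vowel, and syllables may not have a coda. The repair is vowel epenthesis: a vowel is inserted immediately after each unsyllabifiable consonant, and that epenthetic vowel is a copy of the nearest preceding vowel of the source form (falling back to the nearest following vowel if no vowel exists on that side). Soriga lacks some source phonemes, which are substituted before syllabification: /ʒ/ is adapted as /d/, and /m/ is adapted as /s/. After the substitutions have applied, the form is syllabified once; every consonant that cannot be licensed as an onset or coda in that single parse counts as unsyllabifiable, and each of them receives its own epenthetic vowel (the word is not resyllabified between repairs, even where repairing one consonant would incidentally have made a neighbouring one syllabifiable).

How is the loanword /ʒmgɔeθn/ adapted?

dɔsgɔeθene

Substitution: /ʒ/ → /d/, /m/ → /s/, giving /dsgɔeθn/.
The consonants /d/, /θ/, /n/ cannot be parsed into a legal (C)(C)V syllable (no codas are permitted; onsets may contain at most 2 consonants).
Each unlicensed consonant becomes the onset of a new syllable: /d/ → /dɔ/, /θ/ → /θe/, /n/ → /ne/.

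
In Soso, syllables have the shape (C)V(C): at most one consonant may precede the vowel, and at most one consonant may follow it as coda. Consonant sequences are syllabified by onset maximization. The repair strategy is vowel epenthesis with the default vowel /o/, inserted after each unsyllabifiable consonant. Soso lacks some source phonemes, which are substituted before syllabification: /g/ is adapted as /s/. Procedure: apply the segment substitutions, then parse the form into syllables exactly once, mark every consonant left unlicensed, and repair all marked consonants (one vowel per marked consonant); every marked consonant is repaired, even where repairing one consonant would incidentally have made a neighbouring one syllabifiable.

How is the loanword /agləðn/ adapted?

Substitution: /g/ → /s/, giving /asləðn/.
Under (C)V(C), the unsyllabifiable consonants are /n/ (at most one coda consonant is licensed; onsets are limited to one consonant).
Epenthesis after each stranded consonant: /n/ → /no/.

asləðno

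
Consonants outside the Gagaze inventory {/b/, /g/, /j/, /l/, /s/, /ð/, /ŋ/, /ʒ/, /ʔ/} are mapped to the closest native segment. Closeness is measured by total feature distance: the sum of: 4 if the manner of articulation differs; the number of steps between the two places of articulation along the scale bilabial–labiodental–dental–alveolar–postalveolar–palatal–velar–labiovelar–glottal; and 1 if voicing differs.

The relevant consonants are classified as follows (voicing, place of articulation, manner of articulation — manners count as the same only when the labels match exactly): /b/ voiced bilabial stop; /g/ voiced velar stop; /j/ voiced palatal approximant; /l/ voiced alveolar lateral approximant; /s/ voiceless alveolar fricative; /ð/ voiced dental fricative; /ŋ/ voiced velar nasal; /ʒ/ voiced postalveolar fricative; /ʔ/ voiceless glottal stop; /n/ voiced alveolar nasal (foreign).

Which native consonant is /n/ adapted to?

ŋ

/ŋ/ is closest: same manner (nasal), place distance 3 (alveolar→velar), same voicing; total 3. Next closest is /l/ at distance 4.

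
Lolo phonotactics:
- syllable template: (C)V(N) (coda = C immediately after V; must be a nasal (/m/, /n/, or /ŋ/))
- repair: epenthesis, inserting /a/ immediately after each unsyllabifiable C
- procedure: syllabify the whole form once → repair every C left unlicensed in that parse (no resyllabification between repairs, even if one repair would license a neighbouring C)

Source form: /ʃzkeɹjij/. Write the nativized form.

The consonants /ʃ/, /z/, /ɹ/, /j/ cannot be parsed into a legal (C)V(N) syllable (only a nasal (/m/, /n/, or /ŋ/) is licensed in coda position; onsets are limited to one consonant).
Each unlicensed consonant becomes the onset of a new syllable: /ʃ/ → /ʃa/, /z/ → /za/, /ɹ/ → /ɹa/, /j/ → /ja/.

ʃazakeɹajija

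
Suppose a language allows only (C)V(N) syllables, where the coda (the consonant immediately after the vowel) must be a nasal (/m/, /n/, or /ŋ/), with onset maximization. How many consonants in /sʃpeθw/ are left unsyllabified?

Syllabifying with onset maximization leaves /s/, /ʃ/, /θ/, /w/ stranded (only a nasal (/m/, /n/, or /ŋ/) is licensed in coda position; onsets are limited to one consonant).

4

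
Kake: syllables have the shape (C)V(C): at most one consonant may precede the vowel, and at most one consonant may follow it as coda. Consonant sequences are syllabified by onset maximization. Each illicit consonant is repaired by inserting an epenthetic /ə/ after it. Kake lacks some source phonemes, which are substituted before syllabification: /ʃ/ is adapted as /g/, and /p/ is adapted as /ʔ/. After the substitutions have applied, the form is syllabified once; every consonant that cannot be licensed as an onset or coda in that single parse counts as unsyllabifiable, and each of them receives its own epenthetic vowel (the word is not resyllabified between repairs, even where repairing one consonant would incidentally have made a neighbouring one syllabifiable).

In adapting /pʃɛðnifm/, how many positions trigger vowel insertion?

After substitution the input is /ʔgɛðnifm/.
The unsyllabifiable consonants are /ʔ/, /m/; each receives one epenthetic vowel.

2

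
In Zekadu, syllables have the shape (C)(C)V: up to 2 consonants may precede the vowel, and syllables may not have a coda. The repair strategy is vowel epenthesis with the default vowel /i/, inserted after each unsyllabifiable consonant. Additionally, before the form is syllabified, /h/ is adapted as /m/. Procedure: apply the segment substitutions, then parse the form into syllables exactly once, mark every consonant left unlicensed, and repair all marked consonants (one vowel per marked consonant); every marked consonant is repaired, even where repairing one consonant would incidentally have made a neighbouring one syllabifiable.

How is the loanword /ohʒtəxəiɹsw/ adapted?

Substitution: /h/ → /m/, giving /omʒtəxəiɹsw/.
Syllabifying with onset maximization leaves /m/, /ɹ/, /s/, /w/ stranded (no codas are permitted; onsets may contain at most 2 consonants).
Epenthesis after each stranded consonant: /m/ → /mi/, /ɹ/ → /ɹi/, /s/ → /si/, /w/ → /wi/.

omiʒtəxəiɹisiwi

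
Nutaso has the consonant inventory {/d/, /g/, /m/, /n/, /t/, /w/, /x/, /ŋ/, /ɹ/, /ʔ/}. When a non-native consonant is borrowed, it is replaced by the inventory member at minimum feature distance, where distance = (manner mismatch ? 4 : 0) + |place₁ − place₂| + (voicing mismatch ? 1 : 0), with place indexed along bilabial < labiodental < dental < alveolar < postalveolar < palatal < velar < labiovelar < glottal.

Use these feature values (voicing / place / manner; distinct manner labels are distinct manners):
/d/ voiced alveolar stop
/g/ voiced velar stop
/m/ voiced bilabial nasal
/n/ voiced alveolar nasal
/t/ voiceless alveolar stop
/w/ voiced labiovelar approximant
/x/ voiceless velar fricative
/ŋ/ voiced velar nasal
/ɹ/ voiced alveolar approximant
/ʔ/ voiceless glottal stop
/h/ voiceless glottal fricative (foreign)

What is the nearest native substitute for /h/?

x

/x/ is closest: same manner (fricative), place distance 2 (glottal→velar), same voicing; total 2. Next closest is /ʔ/ at distance 4.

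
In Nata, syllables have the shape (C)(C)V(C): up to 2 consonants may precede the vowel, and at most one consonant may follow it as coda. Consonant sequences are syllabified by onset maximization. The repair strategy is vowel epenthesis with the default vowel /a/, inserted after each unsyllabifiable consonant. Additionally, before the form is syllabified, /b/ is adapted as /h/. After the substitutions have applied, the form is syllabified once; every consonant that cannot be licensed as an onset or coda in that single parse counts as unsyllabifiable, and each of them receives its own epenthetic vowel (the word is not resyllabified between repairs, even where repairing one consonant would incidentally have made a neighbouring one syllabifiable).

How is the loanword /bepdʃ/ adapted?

Substitution: /b/ → /h/, giving /hepdʃ/.
The consonants /d/, /ʃ/ cannot be parsed into a legal (C)(C)V(C) syllable (at most one coda consonant is licensed; onsets may contain at most 2 consonants).
Inserting the epenthetic vowel yields /d/ → /da/, /ʃ/ → /ʃa/.

hepdaʃa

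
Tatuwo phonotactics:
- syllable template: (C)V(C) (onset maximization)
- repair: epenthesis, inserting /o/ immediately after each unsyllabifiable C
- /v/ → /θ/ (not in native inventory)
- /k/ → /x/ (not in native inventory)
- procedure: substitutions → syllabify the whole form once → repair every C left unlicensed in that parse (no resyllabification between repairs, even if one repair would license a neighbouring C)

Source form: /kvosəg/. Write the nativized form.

Substitution: /k/ → /x/, /v/ → /θ/, giving /xθosəg/.
Under (C)V(C), the unsyllabifiable consonants are /x/ (at most one coda consonant is licensed; onsets are limited to one consonant).
Epenthesis after each stranded consonant: /x/ → /xo/.

xoθosəg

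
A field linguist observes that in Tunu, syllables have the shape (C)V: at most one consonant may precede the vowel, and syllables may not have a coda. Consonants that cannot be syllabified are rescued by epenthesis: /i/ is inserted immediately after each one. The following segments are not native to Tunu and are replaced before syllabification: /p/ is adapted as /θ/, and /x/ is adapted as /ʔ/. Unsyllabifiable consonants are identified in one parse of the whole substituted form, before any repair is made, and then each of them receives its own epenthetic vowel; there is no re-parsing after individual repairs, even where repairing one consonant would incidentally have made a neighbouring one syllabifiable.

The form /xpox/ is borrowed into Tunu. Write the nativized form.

ʔiθoʔi

Substitution: /x/ → /ʔ/, /p/ → /θ/, giving /ʔθoʔ/.
The consonants /ʔ/, /ʔ/ cannot be parsed into a legal (C)V syllable (no codas are permitted; onsets are limited to one consonant).
Epenthesis after each stranded consonant: /ʔ/ → /ʔi/, /ʔ/ → /ʔi/.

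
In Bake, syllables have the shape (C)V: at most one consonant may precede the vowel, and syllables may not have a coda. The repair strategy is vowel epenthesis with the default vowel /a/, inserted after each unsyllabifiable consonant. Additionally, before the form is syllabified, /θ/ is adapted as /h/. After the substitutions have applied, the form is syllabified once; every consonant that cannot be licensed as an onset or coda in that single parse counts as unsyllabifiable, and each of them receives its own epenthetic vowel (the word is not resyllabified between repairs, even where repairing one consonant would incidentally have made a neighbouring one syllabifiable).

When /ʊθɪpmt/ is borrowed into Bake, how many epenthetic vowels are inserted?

After substitution the input is /ʊhɪpmt/.
The unsyllabifiable consonants are /p/, /m/, /t/; each receives one epenthetic vowel.

3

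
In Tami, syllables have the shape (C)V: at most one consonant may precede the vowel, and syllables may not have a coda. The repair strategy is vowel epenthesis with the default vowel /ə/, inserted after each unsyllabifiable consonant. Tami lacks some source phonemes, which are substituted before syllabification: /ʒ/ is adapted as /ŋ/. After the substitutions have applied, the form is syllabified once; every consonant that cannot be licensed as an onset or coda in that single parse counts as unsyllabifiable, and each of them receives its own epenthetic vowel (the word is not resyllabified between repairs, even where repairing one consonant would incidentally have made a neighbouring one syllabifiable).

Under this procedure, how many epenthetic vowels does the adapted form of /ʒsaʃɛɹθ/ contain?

After substitution the input is /ŋsaʃɛɹθ/.
The unsyllabifiable consonants are /ŋ/, /ɹ/, /θ/; each receives one epenthetic vowel.

3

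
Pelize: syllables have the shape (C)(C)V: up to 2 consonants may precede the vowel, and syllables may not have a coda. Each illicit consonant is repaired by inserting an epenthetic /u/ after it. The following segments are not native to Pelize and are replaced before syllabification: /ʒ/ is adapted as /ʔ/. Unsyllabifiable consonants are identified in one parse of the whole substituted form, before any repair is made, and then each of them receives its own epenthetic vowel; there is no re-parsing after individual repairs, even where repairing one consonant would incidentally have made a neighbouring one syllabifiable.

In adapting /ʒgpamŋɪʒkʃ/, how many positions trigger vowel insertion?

After substitution the input is /ʔgpamŋɪʔkʃ/.
The unsyllabifiable consonants are /ʔ/, /ʔ/, /k/, /ʃ/; each receives one epenthetic vowel.

4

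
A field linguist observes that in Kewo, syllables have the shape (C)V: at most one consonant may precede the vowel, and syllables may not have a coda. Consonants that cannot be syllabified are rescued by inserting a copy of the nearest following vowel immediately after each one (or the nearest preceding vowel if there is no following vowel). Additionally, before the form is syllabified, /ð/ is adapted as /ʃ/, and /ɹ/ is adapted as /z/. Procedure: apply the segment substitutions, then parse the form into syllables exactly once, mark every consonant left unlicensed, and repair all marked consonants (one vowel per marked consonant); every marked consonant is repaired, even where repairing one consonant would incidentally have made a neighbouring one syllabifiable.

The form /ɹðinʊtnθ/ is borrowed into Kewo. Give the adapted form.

Substitution: /ɹ/ → /z/, /ð/ → /ʃ/, giving /zʃinʊtnθ/.
Syllabifying with onset maximization leaves /z/, /t/, /n/, /θ/ stranded (no codas are permitted; onsets are limited to one consonant).
Epenthesis after each stranded consonant: /z/ → /zi/, /t/ → /tʊ/, /n/ → /nʊ/, /θ/ → /θʊ/.

ziʃinʊtʊnʊθʊ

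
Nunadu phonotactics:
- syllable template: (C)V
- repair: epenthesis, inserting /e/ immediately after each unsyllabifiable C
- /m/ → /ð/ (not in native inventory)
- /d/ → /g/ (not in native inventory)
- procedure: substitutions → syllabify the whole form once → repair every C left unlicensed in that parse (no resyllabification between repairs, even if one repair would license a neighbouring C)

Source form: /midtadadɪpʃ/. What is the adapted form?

Substitution: /m/ → /ð/, /d/ → /g/, giving /ðigtagagɪpʃ/.
The consonants /g/, /p/, /ʃ/ cannot be parsed into a legal (C)V syllable (no codas are permitted; onsets are limited to one consonant).
Epenthesis after each stranded consonant: /g/ → /ge/, /p/ → /pe/, /ʃ/ → /ʃe/.

ðigetagagɪpeʃe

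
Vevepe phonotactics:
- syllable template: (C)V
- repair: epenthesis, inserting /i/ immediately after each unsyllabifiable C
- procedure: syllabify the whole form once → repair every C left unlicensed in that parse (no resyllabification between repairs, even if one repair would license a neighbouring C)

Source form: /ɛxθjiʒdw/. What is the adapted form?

ɛxiθijiʒidiwi

The consonants /x/, /θ/, /ʒ/, /d/, /w/ cannot be parsed into a legal (C)V syllable (no codas are permitted; onsets are limited to one consonant).
Each unlicensed consonant becomes the onset of a new syllable: /x/ → /xi/, /θ/ → /θi/, /ʒ/ → /ʒi/, /d/ → /di/, /w/ → /wi/.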